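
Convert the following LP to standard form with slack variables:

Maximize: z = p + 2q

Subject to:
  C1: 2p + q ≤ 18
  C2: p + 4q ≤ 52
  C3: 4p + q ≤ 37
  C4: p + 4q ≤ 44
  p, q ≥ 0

max z = p + 2q

s.t.
  2p + q + s1 = 18
  p + 4q + s2 = 52
  4p + q + s3 = 37
  p + 4q + s4 = 44
  p, q, s1, s2, s3, s4 ≥ 0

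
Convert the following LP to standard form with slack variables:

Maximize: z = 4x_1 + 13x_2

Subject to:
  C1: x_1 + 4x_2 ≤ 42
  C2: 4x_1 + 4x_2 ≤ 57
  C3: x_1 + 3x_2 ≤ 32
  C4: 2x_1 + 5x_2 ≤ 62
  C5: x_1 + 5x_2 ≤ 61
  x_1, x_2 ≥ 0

max z = 4x_1 + 13x_2

s.t.
  x_1 + 4x_2 + s1 = 42
  4x_1 + 4x_2 + s2 = 57
  x_1 + 3x_2 + s3 = 32
  2x_1 + 5x_2 + s4 = 62
  x_1 + 5x_2 + s5 = 61
  x_1, x_2, s1, s2, s3, s4, s5 ≥ 0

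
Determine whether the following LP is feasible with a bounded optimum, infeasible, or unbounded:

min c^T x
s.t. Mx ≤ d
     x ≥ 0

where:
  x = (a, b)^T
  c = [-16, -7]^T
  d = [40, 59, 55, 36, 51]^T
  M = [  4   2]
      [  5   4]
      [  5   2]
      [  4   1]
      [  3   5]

Feasible with a bounded optimal solution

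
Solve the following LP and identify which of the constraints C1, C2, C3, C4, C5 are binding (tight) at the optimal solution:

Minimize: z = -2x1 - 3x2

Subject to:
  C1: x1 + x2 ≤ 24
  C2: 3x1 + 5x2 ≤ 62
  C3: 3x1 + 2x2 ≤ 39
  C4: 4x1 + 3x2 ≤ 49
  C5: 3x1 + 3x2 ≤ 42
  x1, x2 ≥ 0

At x1 = 4, x2 = 10, compute slack b - a·x for each constraint:
  C1: 24 − 14 = 10  (slack)
  C2: 62 − 62 = 0  (binding)
  C3: 39 − 32 = 7  (slack)
  C4: 49 − 46 = 3  (slack)
  C5: 42 − 42 = 0  (binding)

Optimal: x1 = 4, x2 = 10
Binding: C2, C5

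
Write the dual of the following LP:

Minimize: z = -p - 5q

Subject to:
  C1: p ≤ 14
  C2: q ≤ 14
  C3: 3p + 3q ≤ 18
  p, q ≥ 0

Primal min cᵀx s.t. Ax ≤ b, x ≥ 0  →  Dual max −bᵀy s.t. Aᵀy ≥ −c, y ≥ 0.

Maximize: z = -14y1 - 14y2 - 18y3

Subject to:
  y1 + 3y3 ≥ 1
  y2 + 3y3 ≥ 5
  y1, y2, y3 ≥ 0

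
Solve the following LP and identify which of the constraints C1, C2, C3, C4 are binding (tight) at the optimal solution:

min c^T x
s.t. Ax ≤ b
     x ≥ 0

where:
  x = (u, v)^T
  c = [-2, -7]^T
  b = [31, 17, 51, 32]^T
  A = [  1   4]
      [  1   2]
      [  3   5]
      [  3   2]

At u = 3, v = 7, compute slack b - a·x for each constraint:
  C1: 31 − 31 = 0  (binding)
  C2: 17 − 17 = 0  (binding)
  C3: 51 − 44 = 7  (slack)
  C4: 32 − 23 = 9  (slack)

Optimal: u = 3, v = 7
Binding: C1, C2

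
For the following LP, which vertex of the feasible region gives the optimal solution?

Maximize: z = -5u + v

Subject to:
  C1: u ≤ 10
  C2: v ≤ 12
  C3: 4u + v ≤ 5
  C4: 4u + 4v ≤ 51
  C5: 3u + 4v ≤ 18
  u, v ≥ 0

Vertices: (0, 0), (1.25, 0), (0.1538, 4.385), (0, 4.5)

Evaluate the objective at each vertex of the feasible region:
  z(0, 0) = 0
  z(1.25, 0) = -6.25
  z(0.1538, 4.385) = 3.615
  z(0, 4.5) = 4.5  ←
The maximum is at u = 0, v = 4.5.

(0, 4.5)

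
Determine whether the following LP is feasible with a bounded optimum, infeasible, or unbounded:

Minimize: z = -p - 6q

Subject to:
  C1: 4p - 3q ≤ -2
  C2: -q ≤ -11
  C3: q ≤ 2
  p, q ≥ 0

Infeasible (no feasible solution exists)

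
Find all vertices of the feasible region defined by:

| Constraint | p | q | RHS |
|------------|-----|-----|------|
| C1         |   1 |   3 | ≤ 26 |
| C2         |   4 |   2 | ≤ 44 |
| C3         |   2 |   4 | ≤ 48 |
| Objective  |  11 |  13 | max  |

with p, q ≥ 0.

(0, 0), (11, 0), (8, 6), (0, 8.667)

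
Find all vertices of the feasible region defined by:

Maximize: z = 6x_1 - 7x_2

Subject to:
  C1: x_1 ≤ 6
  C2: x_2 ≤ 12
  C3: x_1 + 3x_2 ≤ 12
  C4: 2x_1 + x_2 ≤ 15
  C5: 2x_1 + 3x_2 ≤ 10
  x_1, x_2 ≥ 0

(0, 0), (5, 0), (0, 3.333)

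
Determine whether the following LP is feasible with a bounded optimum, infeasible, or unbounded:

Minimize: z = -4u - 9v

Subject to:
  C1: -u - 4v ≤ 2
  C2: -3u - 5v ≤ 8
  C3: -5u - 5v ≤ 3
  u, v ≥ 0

Unbounded (objective can decrease without bound)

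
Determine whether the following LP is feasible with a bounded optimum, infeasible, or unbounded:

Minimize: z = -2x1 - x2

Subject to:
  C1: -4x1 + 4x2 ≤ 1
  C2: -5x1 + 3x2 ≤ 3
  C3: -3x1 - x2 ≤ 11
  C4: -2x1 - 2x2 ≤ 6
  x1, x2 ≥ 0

Unbounded (objective can decrease without bound)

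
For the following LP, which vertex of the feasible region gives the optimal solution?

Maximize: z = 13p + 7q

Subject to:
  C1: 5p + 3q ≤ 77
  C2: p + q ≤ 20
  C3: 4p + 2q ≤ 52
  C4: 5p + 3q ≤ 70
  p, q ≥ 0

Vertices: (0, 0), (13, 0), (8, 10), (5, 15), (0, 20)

Evaluate the objective at each vertex of the feasible region:
  z(0, 0) = 0
  z(13, 0) = 169
  z(8, 10) = 174  ←
  z(5, 15) = 170
  z(0, 20) = 140
The maximum is at p = 8, q = 10.

(8, 10)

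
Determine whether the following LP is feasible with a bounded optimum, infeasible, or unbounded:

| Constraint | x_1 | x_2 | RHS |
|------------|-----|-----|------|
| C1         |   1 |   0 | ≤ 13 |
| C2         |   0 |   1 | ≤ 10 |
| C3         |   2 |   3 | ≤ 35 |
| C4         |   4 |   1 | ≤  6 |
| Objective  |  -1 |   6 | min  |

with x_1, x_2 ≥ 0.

Feasible with a bounded optimal solution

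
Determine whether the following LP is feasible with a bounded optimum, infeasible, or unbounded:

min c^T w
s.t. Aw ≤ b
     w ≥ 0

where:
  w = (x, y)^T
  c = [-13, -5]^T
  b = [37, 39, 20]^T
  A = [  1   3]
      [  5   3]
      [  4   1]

Feasible with a bounded optimal solution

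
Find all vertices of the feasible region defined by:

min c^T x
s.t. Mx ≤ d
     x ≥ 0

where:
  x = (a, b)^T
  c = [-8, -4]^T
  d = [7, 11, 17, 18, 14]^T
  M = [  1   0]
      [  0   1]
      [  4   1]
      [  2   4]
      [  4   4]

(0, 0), (3.5, 0), (0, 3.5)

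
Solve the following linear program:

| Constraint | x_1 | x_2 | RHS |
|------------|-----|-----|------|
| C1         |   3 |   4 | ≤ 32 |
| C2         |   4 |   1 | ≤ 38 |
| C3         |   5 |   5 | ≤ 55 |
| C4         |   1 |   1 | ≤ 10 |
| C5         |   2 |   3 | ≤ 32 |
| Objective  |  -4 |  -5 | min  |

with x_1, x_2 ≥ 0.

Evaluate the objective at each vertex of the feasible region:
  z(0, 0) = 0
  z(9.5, 0) = -38
  z(9.333, 0.6667) = -40.67
  z(8, 2) = -42  ←
  z(0, 8) = -40
The minimum is at x_1 = 8, x_2 = 2.

x_1 = 8, x_2 = 2, z = -42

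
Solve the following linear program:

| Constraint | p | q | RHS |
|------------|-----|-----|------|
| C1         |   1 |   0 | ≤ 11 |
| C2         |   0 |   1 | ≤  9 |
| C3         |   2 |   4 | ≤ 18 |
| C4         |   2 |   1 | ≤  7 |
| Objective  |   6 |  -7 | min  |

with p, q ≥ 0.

Evaluate the objective at each vertex of the feasible region:
  z(0, 0) = 0
  z(3.5, 0) = 21
  z(1.667, 3.667) = -15.67
  z(0, 4.5) = -31.5  ←
The minimum is at p = 0, q = 4.5.

p = 0, q = 4.5, z = -31.5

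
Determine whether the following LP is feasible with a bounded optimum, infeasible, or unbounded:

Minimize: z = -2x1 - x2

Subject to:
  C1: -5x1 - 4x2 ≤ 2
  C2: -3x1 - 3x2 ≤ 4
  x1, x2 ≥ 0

Unbounded (objective can decrease without bound)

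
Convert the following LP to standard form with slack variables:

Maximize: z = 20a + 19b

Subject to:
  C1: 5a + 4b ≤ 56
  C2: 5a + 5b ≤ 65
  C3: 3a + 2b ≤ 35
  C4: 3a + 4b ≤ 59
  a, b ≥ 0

max z = 20a + 19b

s.t.
  5a + 4b + s1 = 56
  5a + 5b + s2 = 65
  3a + 2b + s3 = 35
  3a + 4b + s4 = 59
  a, b, s1, s2, s3, s4 ≥ 0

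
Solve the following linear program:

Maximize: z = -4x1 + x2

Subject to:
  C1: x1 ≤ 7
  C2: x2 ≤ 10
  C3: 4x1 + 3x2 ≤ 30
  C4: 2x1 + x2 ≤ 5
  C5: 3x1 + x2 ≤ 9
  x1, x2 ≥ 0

Evaluate the objective at each vertex of the feasible region:
  z(0, 0) = 0
  z(2.5, 0) = -10
  z(0, 5) = 5  ←
The maximum is at x1 = 0, x2 = 5.

x1 = 0, x2 = 5, z = 5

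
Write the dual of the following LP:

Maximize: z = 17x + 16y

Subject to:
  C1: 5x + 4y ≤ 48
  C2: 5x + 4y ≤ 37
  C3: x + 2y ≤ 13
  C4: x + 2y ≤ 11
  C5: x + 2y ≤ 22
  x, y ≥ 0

Primal max cᵀx s.t. Ax ≤ b, x ≥ 0  →  Dual min bᵀy s.t. Aᵀy ≥ c, y ≥ 0.

Minimize: z = 48y1 + 37y2 + 13y3 + 11y4 + 22y5

Subject to:
  5y1 + 5y2 + y3 + y4 + y5 ≥ 17
  4y1 + 4y2 + 2y3 + 2y4 + 2y5 ≥ 16
  y1, y2, y3, y4, y5 ≥ 0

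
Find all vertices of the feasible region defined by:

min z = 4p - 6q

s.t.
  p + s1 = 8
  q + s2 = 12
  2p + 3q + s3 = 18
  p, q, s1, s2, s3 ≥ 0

(0, 0), (8, 0), (8, 0.6667), (0, 6)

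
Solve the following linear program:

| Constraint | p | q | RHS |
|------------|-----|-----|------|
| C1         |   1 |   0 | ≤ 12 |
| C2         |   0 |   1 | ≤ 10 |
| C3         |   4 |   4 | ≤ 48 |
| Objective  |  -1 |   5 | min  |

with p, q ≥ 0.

Evaluate the objective at each vertex of the feasible region:
  z(0, 0) = 0
  z(12, 0) = -12  ←
  z(2, 10) = 48
  z(0, 10) = 50
The minimum is at p = 12, q = 0.

p = 12, q = 0, z = -12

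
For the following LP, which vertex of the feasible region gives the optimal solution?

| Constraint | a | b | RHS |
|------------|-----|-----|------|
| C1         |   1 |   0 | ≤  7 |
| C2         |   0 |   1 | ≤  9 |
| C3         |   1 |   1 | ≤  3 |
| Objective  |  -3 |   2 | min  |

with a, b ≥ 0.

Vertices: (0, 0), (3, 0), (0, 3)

Evaluate the objective at each vertex of the feasible region:
  z(0, 0) = 0
  z(3, 0) = -9  ←
  z(0, 3) = 6
The minimum is at a = 3, b = 0.

(3, 0)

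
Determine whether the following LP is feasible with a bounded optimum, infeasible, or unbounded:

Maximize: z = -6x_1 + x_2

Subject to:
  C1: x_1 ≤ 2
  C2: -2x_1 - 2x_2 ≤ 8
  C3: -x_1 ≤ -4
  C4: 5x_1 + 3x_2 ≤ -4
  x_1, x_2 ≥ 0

Infeasible (no feasible solution exists)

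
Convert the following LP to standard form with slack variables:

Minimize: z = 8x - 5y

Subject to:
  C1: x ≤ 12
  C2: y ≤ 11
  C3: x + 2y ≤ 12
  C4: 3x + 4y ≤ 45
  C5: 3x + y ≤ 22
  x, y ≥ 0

min z = 8x - 5y

s.t.
  x + s1 = 12
  y + s2 = 11
  x + 2y + s3 = 12
  3x + 4y + s4 = 45
  3x + y + s5 = 22
  x, y, s1, s2, s3, s4, s5 ≥ 0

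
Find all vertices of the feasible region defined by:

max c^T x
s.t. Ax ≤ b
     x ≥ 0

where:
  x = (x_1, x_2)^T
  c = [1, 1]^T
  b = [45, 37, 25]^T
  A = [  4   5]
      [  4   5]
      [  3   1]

(0, 0), (8.333, 0), (8, 1), (0, 7.4)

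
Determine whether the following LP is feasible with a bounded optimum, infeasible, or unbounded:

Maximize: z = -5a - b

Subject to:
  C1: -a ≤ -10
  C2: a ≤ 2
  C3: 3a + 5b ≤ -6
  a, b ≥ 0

Infeasible (no feasible solution exists)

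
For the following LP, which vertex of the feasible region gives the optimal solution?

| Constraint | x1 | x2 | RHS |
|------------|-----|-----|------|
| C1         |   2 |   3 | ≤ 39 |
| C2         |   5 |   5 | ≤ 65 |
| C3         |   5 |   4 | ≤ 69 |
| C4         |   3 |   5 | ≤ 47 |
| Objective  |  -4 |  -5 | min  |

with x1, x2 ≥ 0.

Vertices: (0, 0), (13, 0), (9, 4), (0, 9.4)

Evaluate the objective at each vertex of the feasible region:
  z(0, 0) = 0
  z(13, 0) = -52
  z(9, 4) = -56  ←
  z(0, 9.4) = -47
The minimum is at x1 = 9, x2 = 4.

(9, 4)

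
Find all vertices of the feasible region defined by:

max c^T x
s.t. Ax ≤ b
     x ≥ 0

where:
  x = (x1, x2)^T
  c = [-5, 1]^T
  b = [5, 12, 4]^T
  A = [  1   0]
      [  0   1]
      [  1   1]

(0, 0), (4, 0), (0, 4)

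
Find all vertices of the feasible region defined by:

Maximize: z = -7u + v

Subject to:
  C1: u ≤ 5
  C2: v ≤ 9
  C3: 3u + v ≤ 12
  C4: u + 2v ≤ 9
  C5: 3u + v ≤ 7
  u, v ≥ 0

(0, 0), (2.333, 0), (1, 4), (0, 4.5)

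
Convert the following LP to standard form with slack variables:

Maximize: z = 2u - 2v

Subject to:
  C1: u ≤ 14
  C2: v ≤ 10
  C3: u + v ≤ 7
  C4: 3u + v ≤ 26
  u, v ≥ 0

max z = 2u - 2v

s.t.
  u + s1 = 14
  v + s2 = 10
  u + v + s3 = 7
  3u + v + s4 = 26
  u, v, s1, s2, s3, s4 ≥ 0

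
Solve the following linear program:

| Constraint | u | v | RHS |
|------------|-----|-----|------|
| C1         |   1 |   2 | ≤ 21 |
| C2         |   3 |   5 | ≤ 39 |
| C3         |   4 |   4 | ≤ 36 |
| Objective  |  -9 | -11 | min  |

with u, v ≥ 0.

Evaluate the objective at each vertex of the feasible region:
  z(0, 0) = 0
  z(9, 0) = -81
  z(3, 6) = -93  ←
  z(0, 7.8) = -85.8
The minimum is at u = 3, v = 6.

u = 3, v = 6, z = -93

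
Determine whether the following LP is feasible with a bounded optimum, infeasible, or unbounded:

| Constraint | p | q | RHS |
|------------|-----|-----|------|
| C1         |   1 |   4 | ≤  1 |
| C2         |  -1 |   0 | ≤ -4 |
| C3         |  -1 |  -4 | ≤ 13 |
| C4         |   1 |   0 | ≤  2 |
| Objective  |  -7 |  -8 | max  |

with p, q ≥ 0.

Infeasible (no feasible solution exists)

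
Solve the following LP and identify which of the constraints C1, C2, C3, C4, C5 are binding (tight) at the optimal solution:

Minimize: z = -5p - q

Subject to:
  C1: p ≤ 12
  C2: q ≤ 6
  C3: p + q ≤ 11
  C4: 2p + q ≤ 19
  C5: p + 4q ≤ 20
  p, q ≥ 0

At p = 9.5, q = 0, compute slack b - a·x for each constraint:
  C1: 12 − 9.5 = 2.5  (slack)
  C2: 6 − 0 = 6  (slack)
  C3: 11 − 9.5 = 1.5  (slack)
  C4: 19 − 19 = 0  (binding)
  C5: 20 − 9.5 = 10.5  (slack)

Optimal: p = 9.5, q = 0
Binding: C4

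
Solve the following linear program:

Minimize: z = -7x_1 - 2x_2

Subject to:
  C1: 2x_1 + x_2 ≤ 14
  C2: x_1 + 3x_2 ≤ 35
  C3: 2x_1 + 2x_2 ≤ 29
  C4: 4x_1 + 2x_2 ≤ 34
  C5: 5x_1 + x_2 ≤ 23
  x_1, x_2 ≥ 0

Evaluate the objective at each vertex of the feasible region:
  z(0, 0) = 0
  z(4.6, 0) = -32.2
  z(3, 8) = -37  ←
  z(1.4, 11.2) = -32.2
  z(0, 11.67) = -23.33
The minimum is at x_1 = 3, x_2 = 8.

x_1 = 3, x_2 = 8, z = -37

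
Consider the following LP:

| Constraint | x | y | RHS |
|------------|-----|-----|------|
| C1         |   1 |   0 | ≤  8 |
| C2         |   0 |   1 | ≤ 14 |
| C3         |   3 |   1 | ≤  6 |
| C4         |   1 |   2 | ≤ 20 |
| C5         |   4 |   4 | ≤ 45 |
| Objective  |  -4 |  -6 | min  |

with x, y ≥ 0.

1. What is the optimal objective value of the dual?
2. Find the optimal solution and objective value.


1. -36
2. x = 0, y = 6, z = -36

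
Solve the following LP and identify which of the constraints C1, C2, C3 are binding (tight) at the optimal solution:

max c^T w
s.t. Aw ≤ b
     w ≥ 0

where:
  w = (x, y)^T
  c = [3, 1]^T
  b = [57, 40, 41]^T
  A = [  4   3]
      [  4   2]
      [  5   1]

At x = 7, y = 6, compute slack b - a·x for each constraint:
  C1: 57 − 46 = 11  (slack)
  C2: 40 − 40 = 0  (binding)
  C3: 41 − 41 = 0  (binding)

Optimal: x = 7, y = 6
Binding: C2, C3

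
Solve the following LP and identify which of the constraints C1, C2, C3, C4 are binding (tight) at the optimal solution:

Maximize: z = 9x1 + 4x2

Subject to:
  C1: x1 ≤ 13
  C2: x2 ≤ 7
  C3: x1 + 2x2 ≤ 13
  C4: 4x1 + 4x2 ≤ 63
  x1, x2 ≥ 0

At x1 = 13, x2 = 0, compute slack b - a·x for each constraint:
  C1: 13 − 13 = 0  (binding)
  C2: 7 − 0 = 7  (slack)
  C3: 13 − 13 = 0  (binding)
  C4: 63 − 52 = 11  (slack)

Optimal: x1 = 13, x2 = 0
Binding: C1, C3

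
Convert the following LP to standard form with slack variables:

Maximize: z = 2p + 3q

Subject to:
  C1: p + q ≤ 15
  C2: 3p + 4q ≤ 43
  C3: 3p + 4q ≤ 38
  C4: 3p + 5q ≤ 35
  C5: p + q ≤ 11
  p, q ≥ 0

max z = 2p + 3q

s.t.
  p + q + s1 = 15
  3p + 4q + s2 = 43
  3p + 4q + s3 = 38
  3p + 5q + s4 = 35
  p + q + s5 = 11
  p, q, s1, s2, s3, s4, s5 ≥ 0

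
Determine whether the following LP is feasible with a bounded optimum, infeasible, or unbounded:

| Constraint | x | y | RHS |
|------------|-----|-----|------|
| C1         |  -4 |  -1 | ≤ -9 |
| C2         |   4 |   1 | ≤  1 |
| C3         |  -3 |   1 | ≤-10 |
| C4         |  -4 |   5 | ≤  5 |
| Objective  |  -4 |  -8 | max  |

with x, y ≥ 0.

Infeasible (no feasible solution exists)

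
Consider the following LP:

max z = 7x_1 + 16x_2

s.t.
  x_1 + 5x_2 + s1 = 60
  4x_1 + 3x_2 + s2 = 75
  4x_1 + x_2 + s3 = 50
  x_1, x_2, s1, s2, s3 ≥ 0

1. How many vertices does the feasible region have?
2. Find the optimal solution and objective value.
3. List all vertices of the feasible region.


1. 4
2. x_1 = 10, x_2 = 10, z = 230
3. (0, 0), (12.5, 0), (10, 10), (0, 12)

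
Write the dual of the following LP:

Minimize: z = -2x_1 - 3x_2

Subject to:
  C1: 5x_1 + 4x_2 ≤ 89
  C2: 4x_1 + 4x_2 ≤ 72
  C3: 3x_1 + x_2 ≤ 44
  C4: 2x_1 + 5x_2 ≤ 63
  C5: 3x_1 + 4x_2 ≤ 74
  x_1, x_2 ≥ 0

Primal min cᵀx s.t. Ax ≤ b, x ≥ 0  →  Dual max −bᵀy s.t. Aᵀy ≥ −c, y ≥ 0.

Maximize: z = -89y1 - 72y2 - 44y3 - 63y4 - 74y5

Subject to:
  5y1 + 4y2 + 3y3 + 2y4 + 3y5 ≥ 2
  4y1 + 4y2 + y3 + 5y4 + 4y5 ≥ 3
  y1, y2, y3, y4, y5 ≥ 0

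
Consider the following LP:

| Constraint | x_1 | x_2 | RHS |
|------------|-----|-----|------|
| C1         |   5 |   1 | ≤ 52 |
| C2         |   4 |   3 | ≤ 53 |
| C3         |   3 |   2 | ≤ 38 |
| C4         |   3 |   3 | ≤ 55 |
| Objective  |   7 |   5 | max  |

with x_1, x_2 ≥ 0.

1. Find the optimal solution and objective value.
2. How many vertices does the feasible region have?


1. x_1 = 8, x_2 = 7, z = 91
2. 5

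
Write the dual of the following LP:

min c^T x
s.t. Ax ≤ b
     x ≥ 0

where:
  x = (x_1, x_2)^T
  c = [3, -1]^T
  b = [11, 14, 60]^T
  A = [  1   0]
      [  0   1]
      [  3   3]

Primal min cᵀx s.t. Ax ≤ b, x ≥ 0  →  Dual max −bᵀy s.t. Aᵀy ≥ −c, y ≥ 0.

Maximize: z = -11y1 - 14y2 - 60y3

Subject to:
  y1 + 3y3 ≥ -3
  y2 + 3y3 ≥ 1
  y1, y2, y3 ≥ 0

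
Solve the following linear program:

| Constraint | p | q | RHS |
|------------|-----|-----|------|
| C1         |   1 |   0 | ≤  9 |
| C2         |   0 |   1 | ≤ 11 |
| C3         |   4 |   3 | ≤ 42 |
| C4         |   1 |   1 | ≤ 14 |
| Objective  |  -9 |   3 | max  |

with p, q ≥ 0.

Evaluate the objective at each vertex of the feasible region:
  z(0, 0) = 0
  z(9, 0) = -81
  z(9, 2) = -75
  z(2.25, 11) = 12.75
  z(0, 11) = 33  ←
The maximum is at p = 0, q = 11.

p = 0, q = 11, z = 33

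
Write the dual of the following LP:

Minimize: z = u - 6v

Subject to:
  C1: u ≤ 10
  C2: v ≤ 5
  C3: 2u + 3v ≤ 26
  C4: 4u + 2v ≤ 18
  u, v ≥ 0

Primal min cᵀx s.t. Ax ≤ b, x ≥ 0  →  Dual max −bᵀy s.t. Aᵀy ≥ −c, y ≥ 0.

Maximize: z = -10y1 - 5y2 - 26y3 - 18y4

Subject to:
  y1 + 2y3 + 4y4 ≥ -1
  y2 + 3y3 + 2y4 ≥ 6
  y1, y2, y3, y4 ≥ 0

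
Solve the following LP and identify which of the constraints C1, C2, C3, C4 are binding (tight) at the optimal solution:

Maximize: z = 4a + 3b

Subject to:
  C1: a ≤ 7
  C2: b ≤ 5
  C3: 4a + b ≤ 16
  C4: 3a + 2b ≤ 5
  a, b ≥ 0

At a = 0, b = 2.5, compute slack b - a·x for each constraint:
  C1: 7 − 0 = 7  (slack)
  C2: 5 − 2.5 = 2.5  (slack)
  C3: 16 − 2.5 = 13.5  (slack)
  C4: 5 − 5 = 0  (binding)

Optimal: a = 0, b = 2.5
Binding: C4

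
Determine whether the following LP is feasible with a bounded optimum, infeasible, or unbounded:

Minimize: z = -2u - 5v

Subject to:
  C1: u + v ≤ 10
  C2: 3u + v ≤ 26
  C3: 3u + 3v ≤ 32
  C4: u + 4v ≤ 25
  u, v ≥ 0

Feasible with a bounded optimal solution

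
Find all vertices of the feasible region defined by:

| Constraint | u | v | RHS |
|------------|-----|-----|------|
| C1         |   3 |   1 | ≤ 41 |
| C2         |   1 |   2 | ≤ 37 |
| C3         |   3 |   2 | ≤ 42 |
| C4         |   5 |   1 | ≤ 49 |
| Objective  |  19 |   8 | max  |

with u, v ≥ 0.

(0, 0), (9.8, 0), (8, 9), (2.5, 17.25), (0, 18.5)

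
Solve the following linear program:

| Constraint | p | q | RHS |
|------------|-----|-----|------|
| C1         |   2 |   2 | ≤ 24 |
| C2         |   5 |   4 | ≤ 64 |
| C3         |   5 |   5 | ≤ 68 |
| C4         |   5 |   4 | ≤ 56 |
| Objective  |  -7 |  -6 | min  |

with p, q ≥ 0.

Evaluate the objective at each vertex of the feasible region:
  z(0, 0) = 0
  z(11.2, 0) = -78.4
  z(8, 4) = -80  ←
  z(0, 12) = -72
The minimum is at p = 8, q = 4.

p = 8, q = 4, z = -80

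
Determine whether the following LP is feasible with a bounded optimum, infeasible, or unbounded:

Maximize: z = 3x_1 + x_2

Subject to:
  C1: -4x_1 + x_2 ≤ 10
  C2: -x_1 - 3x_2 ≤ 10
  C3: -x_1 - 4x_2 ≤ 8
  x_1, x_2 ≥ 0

Unbounded (objective can increase without bound)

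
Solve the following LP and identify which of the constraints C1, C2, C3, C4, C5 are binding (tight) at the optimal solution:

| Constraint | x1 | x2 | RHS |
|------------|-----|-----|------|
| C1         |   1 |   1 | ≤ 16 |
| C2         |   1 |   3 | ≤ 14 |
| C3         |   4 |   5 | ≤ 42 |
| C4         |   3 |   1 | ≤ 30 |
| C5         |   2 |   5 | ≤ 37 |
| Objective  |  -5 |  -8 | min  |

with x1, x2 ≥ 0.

At x1 = 8, x2 = 2, compute slack b - a·x for each constraint:
  C1: 16 − 10 = 6  (slack)
  C2: 14 − 14 = 0  (binding)
  C3: 42 − 42 = 0  (binding)
  C4: 30 − 26 = 4  (slack)
  C5: 37 − 26 = 11  (slack)

Optimal: x1 = 8, x2 = 2
Binding: C2, C3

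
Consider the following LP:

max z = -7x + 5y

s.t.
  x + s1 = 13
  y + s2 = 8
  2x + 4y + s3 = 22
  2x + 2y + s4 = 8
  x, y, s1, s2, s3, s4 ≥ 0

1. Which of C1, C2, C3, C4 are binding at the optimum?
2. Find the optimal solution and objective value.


1. C4
2. x = 0, y = 4, z = 20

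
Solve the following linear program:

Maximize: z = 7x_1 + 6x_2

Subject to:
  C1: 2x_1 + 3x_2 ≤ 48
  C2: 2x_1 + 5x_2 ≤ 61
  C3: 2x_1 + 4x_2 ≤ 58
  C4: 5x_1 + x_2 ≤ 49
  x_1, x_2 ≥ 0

Evaluate the objective at each vertex of the feasible region:
  z(0, 0) = 0
  z(9.8, 0) = 68.6
  z(8, 9) = 110  ←
  z(0, 12.2) = 73.2
The maximum is at x_1 = 8, x_2 = 9.

x_1 = 8, x_2 = 9, z = 110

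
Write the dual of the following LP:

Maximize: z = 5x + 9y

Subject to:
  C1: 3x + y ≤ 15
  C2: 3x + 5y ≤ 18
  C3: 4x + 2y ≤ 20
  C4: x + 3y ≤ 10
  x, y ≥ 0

Primal max cᵀx s.t. Ax ≤ b, x ≥ 0  →  Dual min bᵀy s.t. Aᵀy ≥ c, y ≥ 0.

Minimize: z = 15y1 + 18y2 + 20y3 + 10y4

Subject to:
  3y1 + 3y2 + 4y3 + y4 ≥ 5
  y1 + 5y2 + 2y3 + 3y4 ≥ 9
  y1, y2, y3, y4 ≥ 0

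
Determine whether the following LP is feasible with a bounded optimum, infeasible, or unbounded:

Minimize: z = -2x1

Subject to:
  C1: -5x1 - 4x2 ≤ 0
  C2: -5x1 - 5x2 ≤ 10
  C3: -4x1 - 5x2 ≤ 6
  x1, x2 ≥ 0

Unbounded (objective can decrease without bound)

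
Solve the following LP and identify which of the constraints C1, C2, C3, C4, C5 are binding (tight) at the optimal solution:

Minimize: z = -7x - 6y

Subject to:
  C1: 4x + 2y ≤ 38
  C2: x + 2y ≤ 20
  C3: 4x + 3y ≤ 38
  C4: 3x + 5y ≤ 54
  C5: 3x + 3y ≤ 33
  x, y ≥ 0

At x = 5, y = 6, compute slack b - a·x for each constraint:
  C1: 38 − 32 = 6  (slack)
  C2: 20 − 17 = 3  (slack)
  C3: 38 − 38 = 0  (binding)
  C4: 54 − 45 = 9  (slack)
  C5: 33 − 33 = 0  (binding)

Optimal: x = 5, y = 6
Binding: C3, C5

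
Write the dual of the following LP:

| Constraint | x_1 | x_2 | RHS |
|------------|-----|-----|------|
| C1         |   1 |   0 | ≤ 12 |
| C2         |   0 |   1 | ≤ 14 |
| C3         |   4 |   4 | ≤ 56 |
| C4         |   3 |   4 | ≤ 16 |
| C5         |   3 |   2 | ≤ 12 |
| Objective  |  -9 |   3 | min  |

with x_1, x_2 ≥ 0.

Primal min cᵀx s.t. Ax ≤ b, x ≥ 0  →  Dual max −bᵀy s.t. Aᵀy ≥ −c, y ≥ 0.

Maximize: z = -12y1 - 14y2 - 56y3 - 16y4 - 12y5

Subject to:
  y1 + 4y3 + 3y4 + 3y5 ≥ 9
  y2 + 4y3 + 4y4 + 2y5 ≥ -3
  y1, y2, y3, y4, y5 ≥ 0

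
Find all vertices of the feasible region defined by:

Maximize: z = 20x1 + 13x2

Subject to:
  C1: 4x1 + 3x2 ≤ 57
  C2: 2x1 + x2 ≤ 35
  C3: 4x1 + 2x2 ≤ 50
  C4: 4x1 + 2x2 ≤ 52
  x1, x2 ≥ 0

(0, 0), (12.5, 0), (9, 7), (0, 19)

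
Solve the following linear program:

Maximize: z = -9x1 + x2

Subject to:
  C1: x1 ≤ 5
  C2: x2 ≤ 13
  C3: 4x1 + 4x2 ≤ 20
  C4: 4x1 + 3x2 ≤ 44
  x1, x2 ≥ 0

Evaluate the objective at each vertex of the feasible region:
  z(0, 0) = 0
  z(5, 0) = -45
  z(0, 5) = 5  ←
The maximum is at x1 = 0, x2 = 5.

x1 = 0, x2 = 5, z = 5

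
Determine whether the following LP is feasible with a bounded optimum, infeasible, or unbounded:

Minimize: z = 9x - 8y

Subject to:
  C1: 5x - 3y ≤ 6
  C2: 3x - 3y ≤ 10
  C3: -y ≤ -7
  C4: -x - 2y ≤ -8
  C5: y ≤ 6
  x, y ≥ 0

Infeasible (no feasible solution exists)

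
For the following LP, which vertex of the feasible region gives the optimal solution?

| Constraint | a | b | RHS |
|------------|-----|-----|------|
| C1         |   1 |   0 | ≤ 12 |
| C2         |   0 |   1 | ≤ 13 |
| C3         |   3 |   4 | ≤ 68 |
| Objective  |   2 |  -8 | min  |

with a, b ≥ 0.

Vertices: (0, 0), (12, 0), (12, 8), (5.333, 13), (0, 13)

Evaluate the objective at each vertex of the feasible region:
  z(0, 0) = 0
  z(12, 0) = 24
  z(12, 8) = -40
  z(5.333, 13) = -93.33
  z(0, 13) = -104  ←
The minimum is at a = 0, b = 13.

(0, 13)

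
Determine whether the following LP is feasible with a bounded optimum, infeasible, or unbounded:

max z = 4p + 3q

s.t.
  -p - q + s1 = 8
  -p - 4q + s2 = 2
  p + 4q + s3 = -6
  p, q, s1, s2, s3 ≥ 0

Infeasible (no feasible solution exists)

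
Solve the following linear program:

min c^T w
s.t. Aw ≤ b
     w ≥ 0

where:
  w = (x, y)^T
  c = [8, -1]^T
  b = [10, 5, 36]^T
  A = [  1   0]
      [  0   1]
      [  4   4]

Evaluate the objective at each vertex of the feasible region:
  z(0, 0) = 0
  z(9, 0) = 72
  z(4, 5) = 27
  z(0, 5) = -5  ←
The minimum is at x = 0, y = 5.

x = 0, y = 5, z = -5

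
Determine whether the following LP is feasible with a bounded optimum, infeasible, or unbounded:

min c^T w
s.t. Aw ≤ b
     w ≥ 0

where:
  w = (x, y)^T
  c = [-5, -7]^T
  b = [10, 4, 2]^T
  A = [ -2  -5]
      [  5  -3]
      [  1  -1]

Unbounded (objective can decrease without bound)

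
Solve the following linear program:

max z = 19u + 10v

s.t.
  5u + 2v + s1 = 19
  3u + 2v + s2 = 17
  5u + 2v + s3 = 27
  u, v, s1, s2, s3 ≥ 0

Evaluate the objective at each vertex of the feasible region:
  z(0, 0) = 0
  z(3.8, 0) = 72.2
  z(1, 7) = 89  ←
  z(0, 8.5) = 85
The maximum is at u = 1, v = 7.

u = 1, v = 7, z = 89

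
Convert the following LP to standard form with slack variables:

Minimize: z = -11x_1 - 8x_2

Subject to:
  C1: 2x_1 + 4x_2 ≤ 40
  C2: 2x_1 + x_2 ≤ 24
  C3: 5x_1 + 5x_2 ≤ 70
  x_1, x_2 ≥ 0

min z = -11x_1 - 8x_2

s.t.
  2x_1 + 4x_2 + s1 = 40
  2x_1 + x_2 + s2 = 24
  5x_1 + 5x_2 + s3 = 70
  x_1, x_2, s1, s2, s3 ≥ 0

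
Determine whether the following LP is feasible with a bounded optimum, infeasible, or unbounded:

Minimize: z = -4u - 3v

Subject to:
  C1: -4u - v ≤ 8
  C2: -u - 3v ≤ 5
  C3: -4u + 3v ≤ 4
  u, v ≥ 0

Unbounded (objective can decrease without bound)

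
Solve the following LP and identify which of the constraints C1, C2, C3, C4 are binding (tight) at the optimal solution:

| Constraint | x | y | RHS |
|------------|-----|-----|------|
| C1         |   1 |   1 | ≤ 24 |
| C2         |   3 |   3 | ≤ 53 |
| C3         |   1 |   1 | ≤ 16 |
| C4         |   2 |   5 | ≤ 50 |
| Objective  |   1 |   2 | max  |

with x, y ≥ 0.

At x = 10, y = 6, compute slack b - a·x for each constraint:
  C1: 24 − 16 = 8  (slack)
  C2: 53 − 48 = 5  (slack)
  C3: 16 − 16 = 0  (binding)
  C4: 50 − 50 = 0  (binding)

Optimal: x = 10, y = 6
Binding: C3, C4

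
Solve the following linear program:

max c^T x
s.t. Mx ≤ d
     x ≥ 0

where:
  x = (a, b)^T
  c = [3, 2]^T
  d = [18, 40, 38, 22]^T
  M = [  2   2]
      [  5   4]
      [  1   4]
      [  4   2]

Evaluate the objective at each vertex of the feasible region:
  z(0, 0) = 0
  z(5.5, 0) = 16.5
  z(2, 7) = 20  ←
  z(0, 9) = 18
The maximum is at a = 2, b = 7.

a = 2, b = 7, z = 20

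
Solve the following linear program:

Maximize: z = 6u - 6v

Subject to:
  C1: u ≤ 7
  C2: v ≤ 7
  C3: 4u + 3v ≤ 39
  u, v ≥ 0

Evaluate the objective at each vertex of the feasible region:
  z(0, 0) = 0
  z(7, 0) = 42  ←
  z(7, 3.667) = 20
  z(4.5, 7) = -15
  z(0, 7) = -42
The maximum is at u = 7, v = 0.

u = 7, v = 0, z = 42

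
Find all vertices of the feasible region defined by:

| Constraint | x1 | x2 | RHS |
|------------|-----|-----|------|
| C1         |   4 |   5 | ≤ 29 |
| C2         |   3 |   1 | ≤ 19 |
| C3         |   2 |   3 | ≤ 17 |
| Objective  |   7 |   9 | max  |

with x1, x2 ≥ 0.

(0, 0), (6.333, 0), (6, 1), (1, 5), (0, 5.667)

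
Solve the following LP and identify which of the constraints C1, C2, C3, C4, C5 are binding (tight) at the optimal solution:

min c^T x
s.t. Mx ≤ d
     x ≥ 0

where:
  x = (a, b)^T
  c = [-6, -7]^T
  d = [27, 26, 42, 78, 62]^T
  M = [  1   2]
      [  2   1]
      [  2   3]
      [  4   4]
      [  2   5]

At a = 9, b = 8, compute slack b - a·x for each constraint:
  C1: 27 − 25 = 2  (slack)
  C2: 26 − 26 = 0  (binding)
  C3: 42 − 42 = 0  (binding)
  C4: 78 − 68 = 10  (slack)
  C5: 62 − 58 = 4  (slack)

Optimal: a = 9, b = 8
Binding: C2, C3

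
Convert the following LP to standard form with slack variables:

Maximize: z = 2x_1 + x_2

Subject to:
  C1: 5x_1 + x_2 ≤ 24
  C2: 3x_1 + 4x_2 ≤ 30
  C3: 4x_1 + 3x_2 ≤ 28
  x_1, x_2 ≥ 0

max z = 2x_1 + x_2

s.t.
  5x_1 + x_2 + s1 = 24
  3x_1 + 4x_2 + s2 = 30
  4x_1 + 3x_2 + s3 = 28
  x_1, x_2, s1, s2, s3 ≥ 0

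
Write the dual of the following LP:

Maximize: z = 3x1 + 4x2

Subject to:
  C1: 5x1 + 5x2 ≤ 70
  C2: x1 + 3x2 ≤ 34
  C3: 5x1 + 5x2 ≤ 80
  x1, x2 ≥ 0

Primal max cᵀx s.t. Ax ≤ b, x ≥ 0  →  Dual min bᵀy s.t. Aᵀy ≥ c, y ≥ 0.

Minimize: z = 70y1 + 34y2 + 80y3

Subject to:
  5y1 + y2 + 5y3 ≥ 3
  5y1 + 3y2 + 5y3 ≥ 4
  y1, y2, y3 ≥ 0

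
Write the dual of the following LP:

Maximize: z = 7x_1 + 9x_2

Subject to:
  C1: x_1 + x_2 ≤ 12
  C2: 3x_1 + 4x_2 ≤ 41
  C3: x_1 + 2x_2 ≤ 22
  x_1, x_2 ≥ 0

Primal max cᵀx s.t. Ax ≤ b, x ≥ 0  →  Dual min bᵀy s.t. Aᵀy ≥ c, y ≥ 0.

Minimize: z = 12y1 + 41y2 + 22y3

Subject to:
  y1 + 3y2 + y3 ≥ 7
  y1 + 4y2 + 2y3 ≥ 9
  y1, y2, y3 ≥ 0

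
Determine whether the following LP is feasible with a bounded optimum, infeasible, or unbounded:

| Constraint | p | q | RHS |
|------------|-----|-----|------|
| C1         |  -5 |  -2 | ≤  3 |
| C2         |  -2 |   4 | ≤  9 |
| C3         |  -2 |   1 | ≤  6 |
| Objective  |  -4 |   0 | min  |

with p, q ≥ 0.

Unbounded (objective can decrease without bound)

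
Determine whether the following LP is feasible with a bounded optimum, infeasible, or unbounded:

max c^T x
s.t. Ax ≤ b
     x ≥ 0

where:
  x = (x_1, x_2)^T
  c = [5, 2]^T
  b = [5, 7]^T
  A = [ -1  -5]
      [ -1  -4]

Unbounded (objective can increase without bound)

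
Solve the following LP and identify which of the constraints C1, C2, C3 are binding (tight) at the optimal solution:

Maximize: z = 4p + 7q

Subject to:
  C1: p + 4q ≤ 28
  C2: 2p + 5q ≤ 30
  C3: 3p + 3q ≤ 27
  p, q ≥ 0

At p = 5, q = 4, compute slack b - a·x for each constraint:
  C1: 28 − 21 = 7  (slack)
  C2: 30 − 30 = 0  (binding)
  C3: 27 − 27 = 0  (binding)

Optimal: p = 5, q = 4
Binding: C2, C3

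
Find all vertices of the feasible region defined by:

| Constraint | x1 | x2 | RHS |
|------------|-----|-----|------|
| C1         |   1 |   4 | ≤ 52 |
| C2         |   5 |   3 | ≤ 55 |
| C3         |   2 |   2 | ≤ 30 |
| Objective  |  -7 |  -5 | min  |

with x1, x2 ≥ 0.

(0, 0), (11, 0), (5, 10), (2.667, 12.33), (0, 13)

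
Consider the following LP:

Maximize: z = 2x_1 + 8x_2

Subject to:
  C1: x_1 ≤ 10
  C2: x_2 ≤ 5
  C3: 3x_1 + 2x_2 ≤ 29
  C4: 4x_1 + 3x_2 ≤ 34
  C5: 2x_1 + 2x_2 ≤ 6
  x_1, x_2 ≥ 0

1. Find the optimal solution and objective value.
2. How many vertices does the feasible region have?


1. x_1 = 0, x_2 = 3, z = 24
2. 3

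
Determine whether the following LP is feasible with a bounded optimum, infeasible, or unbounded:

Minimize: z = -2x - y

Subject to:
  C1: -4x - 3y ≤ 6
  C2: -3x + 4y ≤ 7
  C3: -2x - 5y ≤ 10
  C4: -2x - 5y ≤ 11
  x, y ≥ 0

Unbounded (objective can decrease without bound)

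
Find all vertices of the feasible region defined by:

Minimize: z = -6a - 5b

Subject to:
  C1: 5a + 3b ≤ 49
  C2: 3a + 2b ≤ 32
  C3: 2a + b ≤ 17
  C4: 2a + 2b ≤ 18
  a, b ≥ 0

(0, 0), (8.5, 0), (8, 1), (0, 9)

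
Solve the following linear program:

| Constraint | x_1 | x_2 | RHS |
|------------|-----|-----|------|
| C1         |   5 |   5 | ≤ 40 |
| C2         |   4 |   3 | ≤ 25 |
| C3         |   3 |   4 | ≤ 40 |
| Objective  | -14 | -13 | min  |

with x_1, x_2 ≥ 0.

Evaluate the objective at each vertex of the feasible region:
  z(0, 0) = 0
  z(6.25, 0) = -87.5
  z(1, 7) = -105  ←
  z(0, 8) = -104
The minimum is at x_1 = 1, x_2 = 7.

x_1 = 1, x_2 = 7, z = -105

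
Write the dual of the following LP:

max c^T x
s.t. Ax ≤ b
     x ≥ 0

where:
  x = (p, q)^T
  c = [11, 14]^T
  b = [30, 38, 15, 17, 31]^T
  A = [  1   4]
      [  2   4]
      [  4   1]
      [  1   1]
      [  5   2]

Primal max cᵀx s.t. Ax ≤ b, x ≥ 0  →  Dual min bᵀy s.t. Aᵀy ≥ c, y ≥ 0.

Minimize: z = 30y1 + 38y2 + 15y3 + 17y4 + 31y5

Subject to:
  y1 + 2y2 + 4y3 + y4 + 5y5 ≥ 11
  4y1 + 4y2 + y3 + y4 + 2y5 ≥ 14
  y1, y2, y3, y4, y5 ≥ 0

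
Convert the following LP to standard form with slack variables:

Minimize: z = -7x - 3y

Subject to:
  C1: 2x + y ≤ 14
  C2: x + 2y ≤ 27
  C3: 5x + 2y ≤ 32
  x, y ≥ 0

min z = -7x - 3y

s.t.
  2x + y + s1 = 14
  x + 2y + s2 = 27
  5x + 2y + s3 = 32
  x, y, s1, s2, s3 ≥ 0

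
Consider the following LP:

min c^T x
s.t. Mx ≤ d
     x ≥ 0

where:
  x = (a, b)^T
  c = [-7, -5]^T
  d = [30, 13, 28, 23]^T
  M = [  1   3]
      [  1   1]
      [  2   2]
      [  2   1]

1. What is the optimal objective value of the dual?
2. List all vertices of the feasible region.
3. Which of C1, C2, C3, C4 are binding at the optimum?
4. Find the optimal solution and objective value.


1. -85
2. (0, 0), (11.5, 0), (10, 3), (4.5, 8.5), (0, 10)
3. C2, C4
4. a = 10, b = 3, z = -85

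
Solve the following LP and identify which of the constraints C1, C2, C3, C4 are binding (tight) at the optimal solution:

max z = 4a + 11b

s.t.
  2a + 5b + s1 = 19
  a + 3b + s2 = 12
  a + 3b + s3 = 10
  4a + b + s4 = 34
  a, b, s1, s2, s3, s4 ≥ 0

At a = 7, b = 1, compute slack b - a·x for each constraint:
  C1: 19 − 19 = 0  (binding)
  C2: 12 − 10 = 2  (slack)
  C3: 10 − 10 = 0  (binding)
  C4: 34 − 29 = 5  (slack)

Optimal: a = 7, b = 1
Binding: C1, C3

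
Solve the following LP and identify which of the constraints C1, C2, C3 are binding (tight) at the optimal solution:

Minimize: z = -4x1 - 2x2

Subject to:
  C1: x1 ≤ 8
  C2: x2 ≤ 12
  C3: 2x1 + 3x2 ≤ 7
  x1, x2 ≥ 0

At x1 = 3.5, x2 = 0, compute slack b - a·x for each constraint:
  C1: 8 − 3.5 = 4.5  (slack)
  C2: 12 − 0 = 12  (slack)
  C3: 7 − 7 = 0  (binding)

Optimal: x1 = 3.5, x2 = 0
Binding: C3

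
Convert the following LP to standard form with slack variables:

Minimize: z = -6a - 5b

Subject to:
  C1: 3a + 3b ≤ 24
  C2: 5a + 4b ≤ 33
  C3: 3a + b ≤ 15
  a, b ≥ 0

min z = -6a - 5b

s.t.
  3a + 3b + s1 = 24
  5a + 4b + s2 = 33
  3a + b + s3 = 15
  a, b, s1, s2, s3 ≥ 0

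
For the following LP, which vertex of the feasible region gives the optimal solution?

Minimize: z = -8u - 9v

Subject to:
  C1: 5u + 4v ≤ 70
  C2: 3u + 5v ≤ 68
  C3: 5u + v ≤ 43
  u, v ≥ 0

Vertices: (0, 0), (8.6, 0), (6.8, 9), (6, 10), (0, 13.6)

Evaluate the objective at each vertex of the feasible region:
  z(0, 0) = 0
  z(8.6, 0) = -68.8
  z(6.8, 9) = -135.4
  z(6, 10) = -138  ←
  z(0, 13.6) = -122.4
The minimum is at u = 6, v = 10.

(6, 10)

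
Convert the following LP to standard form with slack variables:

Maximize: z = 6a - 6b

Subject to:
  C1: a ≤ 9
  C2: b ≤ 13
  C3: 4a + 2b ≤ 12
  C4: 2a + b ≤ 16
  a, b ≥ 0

max z = 6a - 6b

s.t.
  a + s1 = 9
  b + s2 = 13
  4a + 2b + s3 = 12
  2a + b + s4 = 16
  a, b, s1, s2, s3, s4 ≥ 0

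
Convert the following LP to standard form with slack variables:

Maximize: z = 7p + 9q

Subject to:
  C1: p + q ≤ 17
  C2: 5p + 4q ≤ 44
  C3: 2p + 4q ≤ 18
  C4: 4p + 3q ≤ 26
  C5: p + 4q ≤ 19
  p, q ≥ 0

max z = 7p + 9q

s.t.
  p + q + s1 = 17
  5p + 4q + s2 = 44
  2p + 4q + s3 = 18
  4p + 3q + s4 = 26
  p + 4q + s5 = 19
  p, q, s1, s2, s3, s4, s5 ≥ 0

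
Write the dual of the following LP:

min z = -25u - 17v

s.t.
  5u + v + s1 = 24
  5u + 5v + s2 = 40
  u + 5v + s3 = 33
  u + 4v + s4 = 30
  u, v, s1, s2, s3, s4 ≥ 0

Primal min cᵀx s.t. Ax ≤ b, x ≥ 0  →  Dual max −bᵀy s.t. Aᵀy ≥ −c, y ≥ 0.

Maximize: z = -24y1 - 40y2 - 33y3 - 30y4

Subject to:
  5y1 + 5y2 + y3 + y4 ≥ 25
  y1 + 5y2 + 5y3 + 4y4 ≥ 17
  y1, y2, y3, y4 ≥ 0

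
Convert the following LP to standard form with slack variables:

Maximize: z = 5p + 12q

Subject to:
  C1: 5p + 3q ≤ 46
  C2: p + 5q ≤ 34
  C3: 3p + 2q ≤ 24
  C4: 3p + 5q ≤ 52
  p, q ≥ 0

max z = 5p + 12q

s.t.
  5p + 3q + s1 = 46
  p + 5q + s2 = 34
  3p + 2q + s3 = 24
  3p + 5q + s4 = 52
  p, q, s1, s2, s3, s4 ≥ 0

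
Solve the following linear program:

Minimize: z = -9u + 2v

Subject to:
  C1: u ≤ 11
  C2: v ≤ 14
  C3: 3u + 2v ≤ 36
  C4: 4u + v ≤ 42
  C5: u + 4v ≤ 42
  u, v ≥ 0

Evaluate the objective at each vertex of the feasible region:
  z(0, 0) = 0
  z(10.5, 0) = -94.5  ←
  z(9.6, 3.6) = -79.2
  z(6, 9) = -36
  z(0, 10.5) = 21
The minimum is at u = 10.5, v = 0.

u = 10.5, v = 0, z = -94.5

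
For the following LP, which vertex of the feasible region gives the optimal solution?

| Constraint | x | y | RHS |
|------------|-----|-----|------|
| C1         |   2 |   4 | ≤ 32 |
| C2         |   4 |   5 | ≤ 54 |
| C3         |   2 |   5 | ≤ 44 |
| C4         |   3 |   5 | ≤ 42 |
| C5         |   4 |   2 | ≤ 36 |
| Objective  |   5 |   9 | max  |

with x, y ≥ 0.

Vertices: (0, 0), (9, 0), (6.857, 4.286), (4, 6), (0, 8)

Evaluate the objective at each vertex of the feasible region:
  z(0, 0) = 0
  z(9, 0) = 45
  z(6.857, 4.286) = 72.86
  z(4, 6) = 74  ←
  z(0, 8) = 72
The maximum is at x = 4, y = 6.

(4, 6)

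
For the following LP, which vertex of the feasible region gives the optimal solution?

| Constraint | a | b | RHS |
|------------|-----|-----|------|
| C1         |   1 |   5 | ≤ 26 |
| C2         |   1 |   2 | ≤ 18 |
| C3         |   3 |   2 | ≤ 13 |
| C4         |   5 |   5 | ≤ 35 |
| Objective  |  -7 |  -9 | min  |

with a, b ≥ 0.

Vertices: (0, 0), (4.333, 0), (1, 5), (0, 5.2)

Evaluate the objective at each vertex of the feasible region:
  z(0, 0) = 0
  z(4.333, 0) = -30.33
  z(1, 5) = -52  ←
  z(0, 5.2) = -46.8
The minimum is at a = 1, b = 5.

(1, 5)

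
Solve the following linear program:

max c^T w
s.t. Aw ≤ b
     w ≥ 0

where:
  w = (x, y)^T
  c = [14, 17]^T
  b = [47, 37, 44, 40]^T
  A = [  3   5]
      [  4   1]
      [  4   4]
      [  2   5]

Evaluate the objective at each vertex of the feasible region:
  z(0, 0) = 0
  z(9.25, 0) = 129.5
  z(8.667, 2.333) = 161
  z(5, 6) = 172  ←
  z(0, 8) = 136
The maximum is at x = 5, y = 6.

x = 5, y = 6, z = 172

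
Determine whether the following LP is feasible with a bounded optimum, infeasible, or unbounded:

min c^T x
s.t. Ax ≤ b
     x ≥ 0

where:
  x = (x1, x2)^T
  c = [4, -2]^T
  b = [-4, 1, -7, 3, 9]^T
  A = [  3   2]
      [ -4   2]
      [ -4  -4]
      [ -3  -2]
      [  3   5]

Infeasible (no feasible solution exists)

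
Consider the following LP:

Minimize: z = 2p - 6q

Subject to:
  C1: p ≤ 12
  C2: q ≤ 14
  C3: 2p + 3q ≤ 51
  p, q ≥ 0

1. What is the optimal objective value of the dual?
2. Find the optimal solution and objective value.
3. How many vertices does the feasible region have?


1. -84
2. p = 0, q = 14, z = -84
3. 5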